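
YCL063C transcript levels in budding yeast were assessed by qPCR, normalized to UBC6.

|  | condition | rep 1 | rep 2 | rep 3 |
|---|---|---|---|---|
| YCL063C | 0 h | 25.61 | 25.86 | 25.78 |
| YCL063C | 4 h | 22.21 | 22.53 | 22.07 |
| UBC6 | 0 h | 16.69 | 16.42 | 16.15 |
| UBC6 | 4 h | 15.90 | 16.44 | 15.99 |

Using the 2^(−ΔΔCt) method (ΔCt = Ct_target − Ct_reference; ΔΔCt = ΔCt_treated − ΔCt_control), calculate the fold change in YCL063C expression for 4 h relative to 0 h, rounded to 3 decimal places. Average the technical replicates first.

9.000

Mean Ct: YCL063C 0 h 25.750; YCL063C 4 h 22.270; UBC6 0 h 16.420; UBC6 4 h 16.110
ΔCt(0 h) = 25.750 − 16.420 = 9.330
ΔCt(4 h) = 22.270 − 16.110 = 6.160
ΔΔCt = 6.160 − 9.330 = -3.170
Fold change = 2^(−(-3.170)) = 2^3.170 = 9.0005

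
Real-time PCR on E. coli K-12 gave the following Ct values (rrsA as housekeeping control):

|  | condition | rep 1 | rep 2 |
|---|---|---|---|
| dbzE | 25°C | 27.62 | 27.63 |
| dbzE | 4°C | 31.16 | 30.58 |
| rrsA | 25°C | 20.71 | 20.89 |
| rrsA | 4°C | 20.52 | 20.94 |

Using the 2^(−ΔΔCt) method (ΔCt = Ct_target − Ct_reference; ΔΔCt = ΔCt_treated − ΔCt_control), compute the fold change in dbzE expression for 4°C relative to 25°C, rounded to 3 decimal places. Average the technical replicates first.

0.100

Mean Ct: dbzE 25°C 27.625; dbzE 4°C 30.870; rrsA 25°C 20.800; rrsA 4°C 20.730
ΔCt(25°C) = 27.625 − 20.800 = 6.825
ΔCt(4°C) = 30.870 − 20.730 = 10.140
ΔΔCt = 10.140 − 6.825 = 3.315
Fold change = 2^(−3.315) = 0.1005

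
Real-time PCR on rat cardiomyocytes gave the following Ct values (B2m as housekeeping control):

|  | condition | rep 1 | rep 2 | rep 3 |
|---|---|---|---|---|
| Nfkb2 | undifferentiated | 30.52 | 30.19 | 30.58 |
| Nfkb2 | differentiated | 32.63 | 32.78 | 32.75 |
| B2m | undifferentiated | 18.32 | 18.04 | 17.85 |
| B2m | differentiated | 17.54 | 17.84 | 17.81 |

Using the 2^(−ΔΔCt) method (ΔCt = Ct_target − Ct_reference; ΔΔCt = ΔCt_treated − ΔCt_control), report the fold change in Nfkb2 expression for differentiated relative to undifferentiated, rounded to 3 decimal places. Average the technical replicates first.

0.162

Mean Ct: Nfkb2 undifferentiated 30.430; Nfkb2 differentiated 32.720; B2m undifferentiated 18.070; B2m differentiated 17.730
ΔCt(undifferentiated) = 30.430 − 18.070 = 12.360
ΔCt(differentiated) = 32.720 − 17.730 = 14.990
ΔΔCt = 14.990 − 12.360 = 2.630
Fold change = 2^(−2.630) = 0.1615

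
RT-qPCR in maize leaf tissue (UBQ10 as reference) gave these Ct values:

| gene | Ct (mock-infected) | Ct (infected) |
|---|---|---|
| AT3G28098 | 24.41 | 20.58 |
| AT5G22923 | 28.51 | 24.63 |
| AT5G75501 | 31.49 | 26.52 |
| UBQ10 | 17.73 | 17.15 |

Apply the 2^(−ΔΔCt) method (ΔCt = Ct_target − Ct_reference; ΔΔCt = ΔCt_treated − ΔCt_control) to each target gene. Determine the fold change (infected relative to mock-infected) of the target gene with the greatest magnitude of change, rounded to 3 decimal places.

AT3G28098: ΔΔCt = (20.58−17.15) − (24.41−17.73) = 3.43 − 6.68 = -3.25; fold change = 2^3.25 = 9.514
AT5G22923: ΔΔCt = (24.63−17.15) − (28.51−17.73) = 7.48 − 10.78 = -3.30; fold change = 2^3.30 = 9.849
AT5G75501: ΔΔCt = (26.52−17.15) − (31.49−17.73) = 9.37 − 13.76 = -4.39; fold change = 2^4.39 = 20.966
AT5G75501 has the largest |ΔΔCt| = 4.39.

20.966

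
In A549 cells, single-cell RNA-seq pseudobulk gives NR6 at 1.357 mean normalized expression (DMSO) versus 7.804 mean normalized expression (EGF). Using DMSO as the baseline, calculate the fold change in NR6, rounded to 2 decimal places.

5.75

Fold change = 7.804 / 1.357 = 5.751
NR6 is upregulated.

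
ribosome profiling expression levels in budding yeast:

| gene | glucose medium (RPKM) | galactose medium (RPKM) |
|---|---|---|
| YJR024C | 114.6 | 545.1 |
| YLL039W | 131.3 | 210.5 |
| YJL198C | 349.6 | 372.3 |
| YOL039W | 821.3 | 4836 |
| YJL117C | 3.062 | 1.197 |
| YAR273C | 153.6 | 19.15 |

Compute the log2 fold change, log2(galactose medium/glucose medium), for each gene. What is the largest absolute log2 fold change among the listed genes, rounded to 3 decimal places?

log2(545.1/114.6) = 2.250  (YJR024C)
log2(210.5/131.3) = 0.681  (YLL039W)
log2(372.3/349.6) = 0.091  (YJL198C)
log2(4836/821.3) = 2.558  (YOL039W)
log2(1.197/3.062) = -1.355  (YJL117C)
log2(19.15/153.6) = -3.004  (YAR273C)
The largest magnitude belongs to YAR273C.

3.004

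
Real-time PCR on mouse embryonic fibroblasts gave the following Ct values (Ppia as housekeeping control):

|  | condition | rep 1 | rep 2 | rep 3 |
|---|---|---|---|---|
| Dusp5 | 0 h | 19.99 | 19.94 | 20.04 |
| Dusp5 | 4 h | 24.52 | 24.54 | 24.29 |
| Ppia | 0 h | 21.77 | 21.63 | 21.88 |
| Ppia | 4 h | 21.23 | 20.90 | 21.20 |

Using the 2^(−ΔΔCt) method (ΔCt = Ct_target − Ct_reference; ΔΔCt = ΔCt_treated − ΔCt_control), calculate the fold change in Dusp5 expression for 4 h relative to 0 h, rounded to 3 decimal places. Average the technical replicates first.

0.029

Mean Ct: Dusp5 0 h 19.990; Dusp5 4 h 24.450; Ppia 0 h 21.760; Ppia 4 h 21.110
ΔCt(0 h) = 19.990 − 21.760 = -1.770
ΔCt(4 h) = 24.450 − 21.110 = 3.340
ΔΔCt = 3.340 − (-1.770) = 5.110
Fold change = 2^(−5.110) = 0.0290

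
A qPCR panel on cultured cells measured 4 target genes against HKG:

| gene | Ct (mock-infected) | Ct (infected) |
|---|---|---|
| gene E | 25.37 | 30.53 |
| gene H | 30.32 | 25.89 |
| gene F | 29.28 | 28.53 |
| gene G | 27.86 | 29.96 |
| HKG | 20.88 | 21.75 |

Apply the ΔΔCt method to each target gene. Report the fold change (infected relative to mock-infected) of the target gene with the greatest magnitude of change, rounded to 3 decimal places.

39.397

gene E: ΔΔCt = (30.53−21.75) − (25.37−20.88) = 8.78 − 4.49 = 4.29; fold change = 2^-4.29 = 0.051
gene H: ΔΔCt = (25.89−21.75) − (30.32−20.88) = 4.14 − 9.44 = -5.30; fold change = 2^5.30 = 39.397
gene F: ΔΔCt = (28.53−21.75) − (29.28−20.88) = 6.78 − 8.40 = -1.62; fold change = 2^1.62 = 3.074
gene G: ΔΔCt = (29.96−21.75) − (27.86−20.88) = 8.21 − 6.98 = 1.23; fold change = 2^-1.23 = 0.426
gene H has the largest |ΔΔCt| = 5.30.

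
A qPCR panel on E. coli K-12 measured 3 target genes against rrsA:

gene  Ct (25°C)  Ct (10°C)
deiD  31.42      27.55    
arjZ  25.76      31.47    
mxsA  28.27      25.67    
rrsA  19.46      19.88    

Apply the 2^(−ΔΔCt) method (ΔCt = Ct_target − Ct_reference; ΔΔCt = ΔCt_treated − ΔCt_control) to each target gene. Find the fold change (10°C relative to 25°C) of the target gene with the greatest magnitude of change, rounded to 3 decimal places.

deiD: ΔΔCt = (27.55−19.88) − (31.42−19.46) = 7.67 − 11.96 = -4.29; fold change = 2^4.29 = 19.562
arjZ: ΔΔCt = (31.47−19.88) − (25.76−19.46) = 11.59 − 6.30 = 5.29; fold change = 2^-5.29 = 0.026
mxsA: ΔΔCt = (25.67−19.88) − (28.27−19.46) = 5.79 − 8.81 = -3.02; fold change = 2^3.02 = 8.112
arjZ has the largest |ΔΔCt| = 5.29.

0.026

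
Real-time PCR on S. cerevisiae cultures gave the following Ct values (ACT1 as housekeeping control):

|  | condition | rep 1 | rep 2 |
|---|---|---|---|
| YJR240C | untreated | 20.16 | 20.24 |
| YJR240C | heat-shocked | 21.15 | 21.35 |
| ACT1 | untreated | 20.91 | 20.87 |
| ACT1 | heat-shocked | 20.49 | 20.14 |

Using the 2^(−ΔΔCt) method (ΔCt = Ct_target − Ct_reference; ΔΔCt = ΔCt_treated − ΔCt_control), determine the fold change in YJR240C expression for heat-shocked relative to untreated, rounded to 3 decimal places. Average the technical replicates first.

0.324

Mean Ct: YJR240C untreated 20.200; YJR240C heat-shocked 21.250; ACT1 untreated 20.890; ACT1 heat-shocked 20.315
ΔCt(untreated) = 20.200 − 20.890 = -0.690
ΔCt(heat-shocked) = 21.250 − 20.315 = 0.935
ΔΔCt = 0.935 − (-0.690) = 1.625
Fold change = 2^(−1.625) = 0.3242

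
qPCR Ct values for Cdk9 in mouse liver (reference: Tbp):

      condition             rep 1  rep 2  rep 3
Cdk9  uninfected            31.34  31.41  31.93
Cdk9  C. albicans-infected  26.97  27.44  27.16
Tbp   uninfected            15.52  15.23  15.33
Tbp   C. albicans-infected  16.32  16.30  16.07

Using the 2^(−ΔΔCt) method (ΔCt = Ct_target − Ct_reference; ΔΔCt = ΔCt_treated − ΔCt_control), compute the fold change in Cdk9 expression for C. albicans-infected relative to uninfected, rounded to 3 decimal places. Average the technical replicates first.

37.792

Mean Ct: Cdk9 uninfected 31.560; Cdk9 C. albicans-infected 27.190; Tbp uninfected 15.360; Tbp C. albicans-infected 16.230
ΔCt(uninfected) = 31.560 − 15.360 = 16.200
ΔCt(C. albicans-infected) = 27.190 − 16.230 = 10.960
ΔΔCt = 10.960 − 16.200 = -5.240
Fold change = 2^(−(-5.240)) = 2^5.240 = 37.7918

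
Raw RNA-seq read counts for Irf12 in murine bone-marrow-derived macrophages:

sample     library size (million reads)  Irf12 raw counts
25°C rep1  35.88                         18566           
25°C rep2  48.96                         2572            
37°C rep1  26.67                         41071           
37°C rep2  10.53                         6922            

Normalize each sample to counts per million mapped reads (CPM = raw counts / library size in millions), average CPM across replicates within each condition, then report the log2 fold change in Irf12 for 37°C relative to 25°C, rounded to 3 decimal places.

1.947

CPM(25°C rep1) = 18566 / 35.88 = 517.4470
CPM(25°C rep2) = 2572 / 48.96 = 52.5327
CPM(37°C rep1) = 41071 / 26.67 = 1539.9700
CPM(37°C rep2) = 6922 / 10.53 = 657.3599
mean CPM(25°C) = 284.9899; mean CPM(37°C) = 1098.6650
Fold change = 1098.6650 / 284.9899 = 3.85510
log2(3.85510) = 1.9468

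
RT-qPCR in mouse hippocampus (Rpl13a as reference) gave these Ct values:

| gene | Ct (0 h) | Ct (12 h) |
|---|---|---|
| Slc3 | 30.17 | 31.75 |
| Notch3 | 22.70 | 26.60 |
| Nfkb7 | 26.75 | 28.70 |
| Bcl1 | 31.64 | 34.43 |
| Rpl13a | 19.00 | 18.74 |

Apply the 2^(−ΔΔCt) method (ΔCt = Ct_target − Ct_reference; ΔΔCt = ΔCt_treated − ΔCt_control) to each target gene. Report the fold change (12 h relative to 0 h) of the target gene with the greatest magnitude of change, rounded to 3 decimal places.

0.056

Slc3: ΔΔCt = (31.75−18.74) − (30.17−19.00) = 13.01 − 11.17 = 1.84; fold change = 2^-1.84 = 0.279
Notch3: ΔΔCt = (26.60−18.74) − (22.70−19.00) = 7.86 − 3.70 = 4.16; fold change = 2^-4.16 = 0.056
Nfkb7: ΔΔCt = (28.70−18.74) − (26.75−19.00) = 9.96 − 7.75 = 2.21; fold change = 2^-2.21 = 0.216
Bcl1: ΔΔCt = (34.43−18.74) − (31.64−19.00) = 15.69 − 12.64 = 3.05; fold change = 2^-3.05 = 0.121
Notch3 has the largest |ΔΔCt| = 4.16.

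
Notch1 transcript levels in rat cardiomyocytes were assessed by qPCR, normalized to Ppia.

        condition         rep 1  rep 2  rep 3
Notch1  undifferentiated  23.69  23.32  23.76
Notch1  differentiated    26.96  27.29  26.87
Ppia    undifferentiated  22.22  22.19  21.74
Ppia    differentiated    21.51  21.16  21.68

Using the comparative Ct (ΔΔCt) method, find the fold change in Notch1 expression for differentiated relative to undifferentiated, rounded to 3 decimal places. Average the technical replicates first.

0.060

Mean Ct: Notch1 undifferentiated 23.590; Notch1 differentiated 27.040; Ppia undifferentiated 22.050; Ppia differentiated 21.450
ΔCt(undifferentiated) = 23.590 − 22.050 = 1.540
ΔCt(differentiated) = 27.040 − 21.450 = 5.590
ΔΔCt = 5.590 − 1.540 = 4.050
Fold change = 2^(−4.050) = 0.0604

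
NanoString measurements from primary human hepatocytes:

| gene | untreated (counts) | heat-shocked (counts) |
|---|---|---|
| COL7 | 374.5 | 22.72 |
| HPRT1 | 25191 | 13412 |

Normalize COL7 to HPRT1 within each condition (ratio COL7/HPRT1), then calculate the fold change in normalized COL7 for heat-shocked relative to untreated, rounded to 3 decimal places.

COL7/HPRT1 (untreated) = 374.5 / 25191 = 0.014866
COL7/HPRT1 (heat-shocked) = 22.72 / 13412 = 0.001694
Fold change = 0.001694 / 0.014866 = 0.1139

0.114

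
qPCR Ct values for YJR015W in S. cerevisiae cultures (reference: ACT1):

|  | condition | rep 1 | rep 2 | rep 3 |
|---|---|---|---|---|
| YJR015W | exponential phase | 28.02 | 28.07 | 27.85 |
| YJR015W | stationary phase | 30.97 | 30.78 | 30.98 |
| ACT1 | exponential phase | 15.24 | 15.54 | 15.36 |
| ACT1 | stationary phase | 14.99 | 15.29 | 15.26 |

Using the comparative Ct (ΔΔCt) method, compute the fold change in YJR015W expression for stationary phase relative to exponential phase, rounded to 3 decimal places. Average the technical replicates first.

Mean Ct: YJR015W exponential phase 27.980; YJR015W stationary phase 30.910; ACT1 exponential phase 15.380; ACT1 stationary phase 15.180
ΔCt(exponential phase) = 27.980 − 15.380 = 12.600
ΔCt(stationary phase) = 30.910 − 15.180 = 15.730
ΔΔCt = 15.730 − 12.600 = 3.130
Fold change = 2^(−3.130) = 0.1142

0.114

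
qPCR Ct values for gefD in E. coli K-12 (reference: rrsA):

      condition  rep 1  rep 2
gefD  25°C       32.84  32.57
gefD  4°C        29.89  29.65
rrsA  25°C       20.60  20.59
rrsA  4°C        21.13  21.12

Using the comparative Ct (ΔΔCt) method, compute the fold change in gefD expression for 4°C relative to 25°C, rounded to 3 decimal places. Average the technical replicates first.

Mean Ct: gefD 25°C 32.705; gefD 4°C 29.770; rrsA 25°C 20.595; rrsA 4°C 21.125
ΔCt(25°C) = 32.705 − 20.595 = 12.110
ΔCt(4°C) = 29.770 − 21.125 = 8.645
ΔΔCt = 8.645 − 12.110 = -3.465
Fold change = 2^(−(-3.465)) = 2^3.465 = 11.0425

11.043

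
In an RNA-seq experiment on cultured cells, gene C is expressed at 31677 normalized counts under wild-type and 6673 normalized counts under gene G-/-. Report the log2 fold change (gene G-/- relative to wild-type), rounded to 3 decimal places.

-2.247

Fold change = 6673 / 31677 = 0.2107
log2(0.2107) = -2.2470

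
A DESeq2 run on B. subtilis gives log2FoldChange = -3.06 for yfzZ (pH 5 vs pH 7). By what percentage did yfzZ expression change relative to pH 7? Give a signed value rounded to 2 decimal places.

Fold change = 2^(-3.06) = 0.1199
Percent change = (FC − 1) × 100% = (0.1199 − 1) × 100 = -88.01%

-88.01%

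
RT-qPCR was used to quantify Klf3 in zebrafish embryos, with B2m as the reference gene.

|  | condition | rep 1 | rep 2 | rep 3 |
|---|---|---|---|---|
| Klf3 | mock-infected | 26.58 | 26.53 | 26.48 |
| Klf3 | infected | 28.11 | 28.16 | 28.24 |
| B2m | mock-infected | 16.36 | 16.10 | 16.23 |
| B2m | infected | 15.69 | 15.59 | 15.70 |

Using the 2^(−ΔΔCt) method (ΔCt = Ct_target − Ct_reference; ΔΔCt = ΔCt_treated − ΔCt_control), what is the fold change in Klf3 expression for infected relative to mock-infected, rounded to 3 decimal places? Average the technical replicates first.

0.216

Mean Ct: Klf3 mock-infected 26.530; Klf3 infected 28.170; B2m mock-infected 16.230; B2m infected 15.660
ΔCt(mock-infected) = 26.530 − 16.230 = 10.300
ΔCt(infected) = 28.170 − 15.660 = 12.510
ΔΔCt = 12.510 − 10.300 = 2.210
Fold change = 2^(−2.210) = 0.2161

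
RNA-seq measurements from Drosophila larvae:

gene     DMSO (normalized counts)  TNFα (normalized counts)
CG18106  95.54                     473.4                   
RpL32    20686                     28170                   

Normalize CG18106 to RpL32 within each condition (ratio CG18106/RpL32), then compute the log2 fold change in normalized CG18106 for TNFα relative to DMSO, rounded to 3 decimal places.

1.863

CG18106/RpL32 (DMSO) = 95.54 / 20686 = 0.0046186
CG18106/RpL32 (TNFα) = 473.4 / 28170 = 0.016805
Fold change = 0.016805 / 0.0046186 = 3.6386
log2(3.6386) = 1.8634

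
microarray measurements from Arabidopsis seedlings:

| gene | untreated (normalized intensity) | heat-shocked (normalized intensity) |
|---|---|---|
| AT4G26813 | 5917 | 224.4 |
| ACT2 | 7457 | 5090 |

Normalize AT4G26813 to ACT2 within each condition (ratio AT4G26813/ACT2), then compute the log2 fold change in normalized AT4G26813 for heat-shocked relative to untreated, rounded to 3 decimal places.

AT4G26813/ACT2 (untreated) = 5917 / 7457 = 0.79348
AT4G26813/ACT2 (heat-shocked) = 224.4 / 5090 = 0.044086
Fold change = 0.044086 / 0.79348 = 0.0556
log2(0.0556) = -4.1698

-4.170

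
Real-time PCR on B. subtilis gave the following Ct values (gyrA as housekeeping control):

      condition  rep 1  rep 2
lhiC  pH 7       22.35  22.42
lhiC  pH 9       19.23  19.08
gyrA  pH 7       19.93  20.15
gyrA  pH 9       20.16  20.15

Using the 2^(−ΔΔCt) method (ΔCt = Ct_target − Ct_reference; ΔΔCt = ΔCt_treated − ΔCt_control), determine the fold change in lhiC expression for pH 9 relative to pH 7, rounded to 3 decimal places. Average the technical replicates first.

10.161

Mean Ct: lhiC pH 7 22.385; lhiC pH 9 19.155; gyrA pH 7 20.040; gyrA pH 9 20.155
ΔCt(pH 7) = 22.385 − 20.040 = 2.345
ΔCt(pH 9) = 19.155 − 20.155 = -1.000
ΔΔCt = -1.000 − 2.345 = -3.345
Fold change = 2^(−(-3.345)) = 2^3.345 = 10.1612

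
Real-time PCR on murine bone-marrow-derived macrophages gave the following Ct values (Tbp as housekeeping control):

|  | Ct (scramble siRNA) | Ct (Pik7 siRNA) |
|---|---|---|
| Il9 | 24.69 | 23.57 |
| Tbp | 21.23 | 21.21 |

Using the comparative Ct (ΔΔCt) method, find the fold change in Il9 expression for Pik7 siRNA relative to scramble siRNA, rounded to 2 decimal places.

2.14

ΔCt(scramble siRNA) = 24.690 − 21.230 = 3.460
ΔCt(Pik7 siRNA) = 23.570 − 21.210 = 2.360
ΔΔCt = 2.360 − 3.460 = -1.100
Fold change = 2^(−(-1.100)) = 2^1.100 = 2.144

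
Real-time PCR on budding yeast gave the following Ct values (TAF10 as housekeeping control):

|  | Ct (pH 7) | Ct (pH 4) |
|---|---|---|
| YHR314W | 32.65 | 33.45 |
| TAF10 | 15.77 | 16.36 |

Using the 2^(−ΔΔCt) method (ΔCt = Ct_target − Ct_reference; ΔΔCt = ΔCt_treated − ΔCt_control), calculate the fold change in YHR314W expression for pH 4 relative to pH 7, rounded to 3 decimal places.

ΔCt(pH 7) = 32.650 − 15.770 = 16.880
ΔCt(pH 4) = 33.450 − 16.360 = 17.090
ΔΔCt = 17.090 − 16.880 = 0.210
Fold change = 2^(−0.210) = 0.8645

0.865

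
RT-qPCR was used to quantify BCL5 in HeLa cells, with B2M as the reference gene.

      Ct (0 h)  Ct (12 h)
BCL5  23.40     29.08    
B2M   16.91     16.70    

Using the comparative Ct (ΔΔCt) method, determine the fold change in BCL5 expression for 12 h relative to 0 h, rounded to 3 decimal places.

ΔCt(0 h) = 23.400 − 16.910 = 6.490
ΔCt(12 h) = 29.080 − 16.700 = 12.380
ΔΔCt = 12.380 − 6.490 = 5.890
Fold change = 2^(−5.890) = 0.0169

0.017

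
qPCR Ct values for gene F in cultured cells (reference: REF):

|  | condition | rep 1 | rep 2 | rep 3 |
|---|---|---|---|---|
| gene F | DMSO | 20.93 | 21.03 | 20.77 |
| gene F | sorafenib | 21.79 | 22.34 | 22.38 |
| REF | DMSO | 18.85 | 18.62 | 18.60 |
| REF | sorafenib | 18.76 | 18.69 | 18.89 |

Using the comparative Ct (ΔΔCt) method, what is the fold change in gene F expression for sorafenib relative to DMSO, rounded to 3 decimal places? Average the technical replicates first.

0.444

Mean Ct: gene F DMSO 20.910; gene F sorafenib 22.170; REF DMSO 18.690; REF sorafenib 18.780
ΔCt(DMSO) = 20.910 − 18.690 = 2.220
ΔCt(sorafenib) = 22.170 − 18.780 = 3.390
ΔΔCt = 3.390 − 2.220 = 1.170
Fold change = 2^(−1.170) = 0.4444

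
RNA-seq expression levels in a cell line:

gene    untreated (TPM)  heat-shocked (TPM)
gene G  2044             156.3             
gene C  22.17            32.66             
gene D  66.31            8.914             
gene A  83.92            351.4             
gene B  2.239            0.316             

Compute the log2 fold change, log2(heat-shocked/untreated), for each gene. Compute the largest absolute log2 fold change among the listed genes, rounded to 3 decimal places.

3.709

log2(156.3/2044) = -3.709  (gene G)
log2(32.66/22.17) = 0.559  (gene C)
log2(8.914/66.31) = -2.895  (gene D)
log2(351.4/83.92) = 2.066  (gene A)
log2(0.316/2.239) = -2.825  (gene B)
The largest magnitude belongs to gene G.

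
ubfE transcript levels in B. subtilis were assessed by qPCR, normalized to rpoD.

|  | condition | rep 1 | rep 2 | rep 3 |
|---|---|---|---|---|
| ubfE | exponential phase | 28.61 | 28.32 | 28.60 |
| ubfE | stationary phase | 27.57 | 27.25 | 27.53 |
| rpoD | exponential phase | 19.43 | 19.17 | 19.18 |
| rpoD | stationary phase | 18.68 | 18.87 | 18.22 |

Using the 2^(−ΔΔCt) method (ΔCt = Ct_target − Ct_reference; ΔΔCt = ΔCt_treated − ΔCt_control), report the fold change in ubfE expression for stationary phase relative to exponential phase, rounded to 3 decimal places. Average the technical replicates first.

1.310

Mean Ct: ubfE exponential phase 28.510; ubfE stationary phase 27.450; rpoD exponential phase 19.260; rpoD stationary phase 18.590
ΔCt(exponential phase) = 28.510 − 19.260 = 9.250
ΔCt(stationary phase) = 27.450 − 18.590 = 8.860
ΔΔCt = 8.860 − 9.250 = -0.390
Fold change = 2^(−(-0.390)) = 2^0.390 = 1.3104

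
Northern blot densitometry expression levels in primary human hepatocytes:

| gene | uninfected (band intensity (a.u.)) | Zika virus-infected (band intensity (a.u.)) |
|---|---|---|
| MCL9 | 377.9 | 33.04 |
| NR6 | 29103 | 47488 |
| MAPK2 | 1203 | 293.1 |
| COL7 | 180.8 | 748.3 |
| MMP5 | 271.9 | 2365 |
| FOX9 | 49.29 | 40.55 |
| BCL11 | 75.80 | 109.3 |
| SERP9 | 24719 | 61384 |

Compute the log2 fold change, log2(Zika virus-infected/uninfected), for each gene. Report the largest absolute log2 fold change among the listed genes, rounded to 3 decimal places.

log2(33.04/377.9) = -3.516  (MCL9)
log2(47488/29103) = 0.706  (NR6)
log2(293.1/1203) = -2.037  (MAPK2)
log2(748.3/180.8) = 2.049  (COL7)
log2(2365/271.9) = 3.121  (MMP5)
log2(40.55/49.29) = -0.282  (FOX9)
log2(109.3/75.80) = 0.528  (BCL11)
log2(61384/24719) = 1.312  (SERP9)
The largest magnitude belongs to MCL9.

3.516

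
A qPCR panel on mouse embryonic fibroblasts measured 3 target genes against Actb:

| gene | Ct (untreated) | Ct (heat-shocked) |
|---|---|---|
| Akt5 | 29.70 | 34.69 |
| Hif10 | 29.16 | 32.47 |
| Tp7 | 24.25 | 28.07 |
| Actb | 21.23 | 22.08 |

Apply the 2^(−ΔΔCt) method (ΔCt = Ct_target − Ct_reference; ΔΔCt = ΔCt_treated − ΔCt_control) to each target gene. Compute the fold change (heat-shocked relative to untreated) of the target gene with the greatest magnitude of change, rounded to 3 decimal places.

0.057

Akt5: ΔΔCt = (34.69−22.08) − (29.70−21.23) = 12.61 − 8.47 = 4.14; fold change = 2^-4.14 = 0.057
Hif10: ΔΔCt = (32.47−22.08) − (29.16−21.23) = 10.39 − 7.93 = 2.46; fold change = 2^-2.46 = 0.182
Tp7: ΔΔCt = (28.07−22.08) − (24.25−21.23) = 5.99 − 3.02 = 2.97; fold change = 2^-2.97 = 0.128
Akt5 has the largest |ΔΔCt| = 4.14.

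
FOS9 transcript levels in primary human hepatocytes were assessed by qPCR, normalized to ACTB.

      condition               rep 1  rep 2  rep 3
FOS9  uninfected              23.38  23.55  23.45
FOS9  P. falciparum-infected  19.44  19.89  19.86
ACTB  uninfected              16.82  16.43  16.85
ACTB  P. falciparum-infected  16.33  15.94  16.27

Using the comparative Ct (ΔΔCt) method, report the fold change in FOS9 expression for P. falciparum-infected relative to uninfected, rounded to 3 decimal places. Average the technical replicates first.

9.254

Mean Ct: FOS9 uninfected 23.460; FOS9 P. falciparum-infected 19.730; ACTB uninfected 16.700; ACTB P. falciparum-infected 16.180
ΔCt(uninfected) = 23.460 − 16.700 = 6.760
ΔCt(P. falciparum-infected) = 19.730 − 16.180 = 3.550
ΔΔCt = 3.550 − 6.760 = -3.210
Fold change = 2^(−(-3.210)) = 2^3.210 = 9.2535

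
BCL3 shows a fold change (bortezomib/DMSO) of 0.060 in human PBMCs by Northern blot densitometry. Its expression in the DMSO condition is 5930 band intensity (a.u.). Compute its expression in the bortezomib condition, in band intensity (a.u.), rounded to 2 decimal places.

bortezomib expression = 5930 × 0.060 = 355.80

355.80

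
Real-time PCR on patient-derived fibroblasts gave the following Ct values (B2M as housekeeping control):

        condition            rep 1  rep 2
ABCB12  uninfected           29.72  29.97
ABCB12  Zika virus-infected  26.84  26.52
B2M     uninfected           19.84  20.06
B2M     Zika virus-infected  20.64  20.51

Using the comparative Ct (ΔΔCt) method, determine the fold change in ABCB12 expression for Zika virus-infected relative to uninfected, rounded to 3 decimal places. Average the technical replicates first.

13.833

Mean Ct: ABCB12 uninfected 29.845; ABCB12 Zika virus-infected 26.680; B2M uninfected 19.950; B2M Zika virus-infected 20.575
ΔCt(uninfected) = 29.845 − 19.950 = 9.895
ΔCt(Zika virus-infected) = 26.680 − 20.575 = 6.105
ΔΔCt = 6.105 − 9.895 = -3.790
Fold change = 2^(−(-3.790)) = 2^3.790 = 13.8326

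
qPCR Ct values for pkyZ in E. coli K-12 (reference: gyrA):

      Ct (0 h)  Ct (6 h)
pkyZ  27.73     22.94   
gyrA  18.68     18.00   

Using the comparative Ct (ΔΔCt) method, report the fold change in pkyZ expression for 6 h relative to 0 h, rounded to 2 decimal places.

17.27

ΔCt(0 h) = 27.730 − 18.680 = 9.050
ΔCt(6 h) = 22.940 − 18.000 = 4.940
ΔΔCt = 4.940 − 9.050 = -4.110
Fold change = 2^(−(-4.110)) = 2^4.110 = 17.268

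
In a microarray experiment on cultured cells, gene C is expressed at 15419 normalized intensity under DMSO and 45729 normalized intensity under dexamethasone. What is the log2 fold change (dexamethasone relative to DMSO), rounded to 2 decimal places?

1.57

Fold change = 45729 / 15419 = 2.9658
log2(2.9658) = 1.568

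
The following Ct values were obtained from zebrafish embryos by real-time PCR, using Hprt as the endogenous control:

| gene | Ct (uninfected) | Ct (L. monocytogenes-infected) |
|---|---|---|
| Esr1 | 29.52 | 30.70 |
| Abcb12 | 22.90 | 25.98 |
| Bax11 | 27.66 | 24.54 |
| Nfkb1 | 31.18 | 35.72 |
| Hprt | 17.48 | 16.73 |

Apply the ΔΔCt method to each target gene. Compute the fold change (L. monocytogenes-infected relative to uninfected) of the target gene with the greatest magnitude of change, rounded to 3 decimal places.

Esr1: ΔΔCt = (30.70−16.73) − (29.52−17.48) = 13.97 − 12.04 = 1.93; fold change = 2^-1.93 = 0.262
Abcb12: ΔΔCt = (25.98−16.73) − (22.90−17.48) = 9.25 − 5.42 = 3.83; fold change = 2^-3.83 = 0.070
Bax11: ΔΔCt = (24.54−16.73) − (27.66−17.48) = 7.81 − 10.18 = -2.37; fold change = 2^2.37 = 5.169
Nfkb1: ΔΔCt = (35.72−16.73) − (31.18−17.48) = 18.99 − 13.70 = 5.29; fold change = 2^-5.29 = 0.026
Nfkb1 has the largest |ΔΔCt| = 5.29.

0.026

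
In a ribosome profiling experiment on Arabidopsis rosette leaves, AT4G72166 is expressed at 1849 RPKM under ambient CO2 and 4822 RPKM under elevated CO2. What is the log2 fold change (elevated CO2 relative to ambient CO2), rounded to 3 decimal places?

1.383

Fold change = 4822 / 1849 = 2.6079
log2(2.6079) = 1.3829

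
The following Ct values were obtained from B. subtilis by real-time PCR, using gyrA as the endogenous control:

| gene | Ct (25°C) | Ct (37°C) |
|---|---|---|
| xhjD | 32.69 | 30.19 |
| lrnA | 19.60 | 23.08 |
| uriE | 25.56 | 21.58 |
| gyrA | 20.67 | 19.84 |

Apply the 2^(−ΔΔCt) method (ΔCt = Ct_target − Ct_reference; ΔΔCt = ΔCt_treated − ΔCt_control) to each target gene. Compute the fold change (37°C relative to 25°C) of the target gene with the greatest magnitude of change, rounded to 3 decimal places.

0.050

xhjD: ΔΔCt = (30.19−19.84) − (32.69−20.67) = 10.35 − 12.02 = -1.67; fold change = 2^1.67 = 3.182
lrnA: ΔΔCt = (23.08−19.84) − (19.60−20.67) = 3.24 − (-1.07) = 4.31; fold change = 2^-4.31 = 0.050
uriE: ΔΔCt = (21.58−19.84) − (25.56−20.67) = 1.74 − 4.89 = -3.15; fold change = 2^3.15 = 8.877
lrnA has the largest |ΔΔCt| = 4.31.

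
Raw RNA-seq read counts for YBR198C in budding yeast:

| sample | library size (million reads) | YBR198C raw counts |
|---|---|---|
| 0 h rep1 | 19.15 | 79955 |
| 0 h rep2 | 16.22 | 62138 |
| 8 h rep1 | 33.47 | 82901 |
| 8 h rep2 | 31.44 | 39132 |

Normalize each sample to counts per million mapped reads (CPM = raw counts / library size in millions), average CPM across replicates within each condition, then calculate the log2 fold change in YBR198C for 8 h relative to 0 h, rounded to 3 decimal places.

CPM(0 h rep1) = 79955 / 19.15 = 4175.1958
CPM(0 h rep2) = 62138 / 16.22 = 3830.9494
CPM(8 h rep1) = 82901 / 33.47 = 2476.8748
CPM(8 h rep2) = 39132 / 31.44 = 1244.6565
mean CPM(0 h) = 4003.0726; mean CPM(8 h) = 1860.7657
Fold change = 1860.7657 / 4003.0726 = 0.46483
log2(0.46483) = -1.1052

-1.105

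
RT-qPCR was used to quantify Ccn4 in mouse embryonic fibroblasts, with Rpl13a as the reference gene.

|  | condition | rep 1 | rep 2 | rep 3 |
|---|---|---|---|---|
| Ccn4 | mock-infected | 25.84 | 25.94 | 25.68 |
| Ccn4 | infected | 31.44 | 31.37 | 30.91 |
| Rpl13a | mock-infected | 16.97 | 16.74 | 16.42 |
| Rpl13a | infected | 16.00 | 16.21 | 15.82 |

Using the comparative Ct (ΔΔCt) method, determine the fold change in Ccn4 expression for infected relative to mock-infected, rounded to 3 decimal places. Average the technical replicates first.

Mean Ct: Ccn4 mock-infected 25.820; Ccn4 infected 31.240; Rpl13a mock-infected 16.710; Rpl13a infected 16.010
ΔCt(mock-infected) = 25.820 − 16.710 = 9.110
ΔCt(infected) = 31.240 − 16.010 = 15.230
ΔΔCt = 15.230 − 9.110 = 6.120
Fold change = 2^(−6.120) = 0.0144

0.014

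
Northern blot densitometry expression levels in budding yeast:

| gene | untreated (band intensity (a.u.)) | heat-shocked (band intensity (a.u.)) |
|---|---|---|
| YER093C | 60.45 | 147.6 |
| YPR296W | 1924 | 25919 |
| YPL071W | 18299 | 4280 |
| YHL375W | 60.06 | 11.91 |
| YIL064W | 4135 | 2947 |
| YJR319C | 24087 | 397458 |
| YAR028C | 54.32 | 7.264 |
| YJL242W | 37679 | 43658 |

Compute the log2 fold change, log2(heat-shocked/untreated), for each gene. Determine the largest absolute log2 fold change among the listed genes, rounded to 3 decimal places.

4.044

log2(147.6/60.45) = 1.288  (YER093C)
log2(25919/1924) = 3.752  (YPR296W)
log2(4280/18299) = -2.096  (YPL071W)
log2(11.91/60.06) = -2.334  (YHL375W)
log2(2947/4135) = -0.489  (YIL064W)
log2(397458/24087) = 4.044  (YJR319C)
log2(7.264/54.32) = -2.903  (YAR028C)
log2(43658/37679) = 0.212  (YJL242W)
The largest magnitude belongs to YJR319C.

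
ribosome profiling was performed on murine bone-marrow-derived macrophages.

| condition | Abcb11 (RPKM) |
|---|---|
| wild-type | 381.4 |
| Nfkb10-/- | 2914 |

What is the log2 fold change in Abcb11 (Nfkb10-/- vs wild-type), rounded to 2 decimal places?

Fold change = 2914 / 381.4 = 7.6403
log2(7.6403) = 2.934

2.93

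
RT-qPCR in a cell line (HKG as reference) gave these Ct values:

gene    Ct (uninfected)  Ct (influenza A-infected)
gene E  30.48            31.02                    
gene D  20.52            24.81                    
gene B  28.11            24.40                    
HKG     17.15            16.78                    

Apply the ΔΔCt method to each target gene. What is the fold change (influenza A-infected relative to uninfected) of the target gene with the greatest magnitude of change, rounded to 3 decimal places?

0.040

gene E: ΔΔCt = (31.02−16.78) − (30.48−17.15) = 14.24 − 13.33 = 0.91; fold change = 2^-0.91 = 0.532
gene D: ΔΔCt = (24.81−16.78) − (20.52−17.15) = 8.03 − 3.37 = 4.66; fold change = 2^-4.66 = 0.040
gene B: ΔΔCt = (24.40−16.78) − (28.11−17.15) = 7.62 − 10.96 = -3.34; fold change = 2^3.34 = 10.126
gene D has the largest |ΔΔCt| = 4.66.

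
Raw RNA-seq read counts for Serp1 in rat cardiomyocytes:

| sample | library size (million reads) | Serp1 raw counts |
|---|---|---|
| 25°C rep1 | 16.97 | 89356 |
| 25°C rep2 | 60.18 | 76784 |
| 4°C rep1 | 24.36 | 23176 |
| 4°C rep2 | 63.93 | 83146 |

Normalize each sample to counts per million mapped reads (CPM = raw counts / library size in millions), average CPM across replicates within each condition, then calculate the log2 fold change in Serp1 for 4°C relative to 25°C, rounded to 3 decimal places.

-1.538

CPM(25°C rep1) = 89356 / 16.97 = 5265.5274
CPM(25°C rep2) = 76784 / 60.18 = 1275.9056
CPM(4°C rep1) = 23176 / 24.36 = 951.3957
CPM(4°C rep2) = 83146 / 63.93 = 1300.5788
mean CPM(25°C) = 3270.7165; mean CPM(4°C) = 1125.9872
Fold change = 1125.9872 / 3270.7165 = 0.34426
log2(0.34426) = -1.5384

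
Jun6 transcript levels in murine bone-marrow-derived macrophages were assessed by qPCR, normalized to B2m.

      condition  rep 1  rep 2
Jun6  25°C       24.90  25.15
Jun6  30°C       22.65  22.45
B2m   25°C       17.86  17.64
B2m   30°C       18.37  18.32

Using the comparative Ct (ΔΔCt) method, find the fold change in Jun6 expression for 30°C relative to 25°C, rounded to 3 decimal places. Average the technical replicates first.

Mean Ct: Jun6 25°C 25.025; Jun6 30°C 22.550; B2m 25°C 17.750; B2m 30°C 18.345
ΔCt(25°C) = 25.025 − 17.750 = 7.275
ΔCt(30°C) = 22.550 − 18.345 = 4.205
ΔΔCt = 4.205 − 7.275 = -3.070
Fold change = 2^(−(-3.070)) = 2^3.070 = 8.3977

8.398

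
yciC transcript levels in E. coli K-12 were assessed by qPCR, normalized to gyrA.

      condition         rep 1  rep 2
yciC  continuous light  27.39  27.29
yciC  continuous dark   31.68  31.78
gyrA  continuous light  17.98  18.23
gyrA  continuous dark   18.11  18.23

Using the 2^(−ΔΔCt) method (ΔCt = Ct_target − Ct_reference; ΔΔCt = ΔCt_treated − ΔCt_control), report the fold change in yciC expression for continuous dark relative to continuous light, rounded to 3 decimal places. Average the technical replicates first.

0.050

Mean Ct: yciC continuous light 27.340; yciC continuous dark 31.730; gyrA continuous light 18.105; gyrA continuous dark 18.170
ΔCt(continuous light) = 27.340 − 18.105 = 9.235
ΔCt(continuous dark) = 31.730 − 18.170 = 13.560
ΔΔCt = 13.560 − 9.235 = 4.325
Fold change = 2^(−4.325) = 0.0499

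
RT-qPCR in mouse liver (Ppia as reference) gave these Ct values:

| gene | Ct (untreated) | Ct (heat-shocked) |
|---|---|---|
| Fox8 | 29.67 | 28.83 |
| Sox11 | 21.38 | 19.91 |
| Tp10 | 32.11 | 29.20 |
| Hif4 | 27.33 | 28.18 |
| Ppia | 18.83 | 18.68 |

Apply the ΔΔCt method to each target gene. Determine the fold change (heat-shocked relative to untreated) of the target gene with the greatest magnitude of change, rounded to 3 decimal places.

6.774

Fox8: ΔΔCt = (28.83−18.68) − (29.67−18.83) = 10.15 − 10.84 = -0.69; fold change = 2^0.69 = 1.613
Sox11: ΔΔCt = (19.91−18.68) − (21.38−18.83) = 1.23 − 2.55 = -1.32; fold change = 2^1.32 = 2.497
Tp10: ΔΔCt = (29.20−18.68) − (32.11−18.83) = 10.52 − 13.28 = -2.76; fold change = 2^2.76 = 6.774
Hif4: ΔΔCt = (28.18−18.68) − (27.33−18.83) = 9.50 − 8.50 = 1.00; fold change = 2^-1.00 = 0.500
Tp10 has the largest |ΔΔCt| = 2.76.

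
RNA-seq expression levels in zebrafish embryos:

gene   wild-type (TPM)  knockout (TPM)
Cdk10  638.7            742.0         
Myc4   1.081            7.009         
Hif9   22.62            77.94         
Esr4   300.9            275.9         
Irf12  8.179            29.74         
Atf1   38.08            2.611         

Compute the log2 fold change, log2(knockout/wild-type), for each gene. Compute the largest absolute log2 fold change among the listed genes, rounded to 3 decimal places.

3.866

log2(742.0/638.7) = 0.216  (Cdk10)
log2(7.009/1.081) = 2.697  (Myc4)
log2(77.94/22.62) = 1.785  (Hif9)
log2(275.9/300.9) = -0.125  (Esr4)
log2(29.74/8.179) = 1.862  (Irf12)
log2(2.611/38.08) = -3.866  (Atf1)
The largest magnitude belongs to Atf1.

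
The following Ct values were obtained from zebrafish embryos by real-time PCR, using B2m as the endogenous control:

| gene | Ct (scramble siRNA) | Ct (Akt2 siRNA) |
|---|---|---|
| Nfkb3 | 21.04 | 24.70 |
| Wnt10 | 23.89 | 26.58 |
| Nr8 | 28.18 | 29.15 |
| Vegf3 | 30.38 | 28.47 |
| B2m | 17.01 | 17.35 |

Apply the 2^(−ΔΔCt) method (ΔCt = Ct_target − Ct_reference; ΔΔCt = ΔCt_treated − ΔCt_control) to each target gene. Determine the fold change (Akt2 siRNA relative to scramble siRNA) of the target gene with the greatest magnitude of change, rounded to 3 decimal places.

0.100

Nfkb3: ΔΔCt = (24.70−17.35) − (21.04−17.01) = 7.35 − 4.03 = 3.32; fold change = 2^-3.32 = 0.100
Wnt10: ΔΔCt = (26.58−17.35) − (23.89−17.01) = 9.23 − 6.88 = 2.35; fold change = 2^-2.35 = 0.196
Nr8: ΔΔCt = (29.15−17.35) − (28.18−17.01) = 11.80 − 11.17 = 0.63; fold change = 2^-0.63 = 0.646
Vegf3: ΔΔCt = (28.47−17.35) − (30.38−17.01) = 11.12 − 13.37 = -2.25; fold change = 2^2.25 = 4.757
Nfkb3 has the largest |ΔΔCt| = 3.32.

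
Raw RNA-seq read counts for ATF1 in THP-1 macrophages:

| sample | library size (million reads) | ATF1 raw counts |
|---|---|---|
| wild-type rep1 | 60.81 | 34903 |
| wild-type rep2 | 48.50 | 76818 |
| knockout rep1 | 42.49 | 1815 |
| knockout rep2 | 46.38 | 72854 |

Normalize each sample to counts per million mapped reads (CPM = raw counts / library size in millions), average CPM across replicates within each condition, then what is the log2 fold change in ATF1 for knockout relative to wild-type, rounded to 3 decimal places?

-0.419

CPM(wild-type rep1) = 34903 / 60.81 = 573.9681
CPM(wild-type rep2) = 76818 / 48.50 = 1583.8763
CPM(knockout rep1) = 1815 / 42.49 = 42.7159
CPM(knockout rep2) = 72854 / 46.38 = 1570.8064
mean CPM(wild-type) = 1078.9222; mean CPM(knockout) = 806.7612
Fold change = 806.7612 / 1078.9222 = 0.74775
log2(0.74775) = -0.4194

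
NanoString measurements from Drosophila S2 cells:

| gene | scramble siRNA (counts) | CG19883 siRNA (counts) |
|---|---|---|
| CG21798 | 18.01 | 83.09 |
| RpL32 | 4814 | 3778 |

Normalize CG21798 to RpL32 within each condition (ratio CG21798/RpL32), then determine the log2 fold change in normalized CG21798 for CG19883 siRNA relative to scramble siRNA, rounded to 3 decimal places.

CG21798/RpL32 (scramble siRNA) = 18.01 / 4814 = 0.0037412
CG21798/RpL32 (CG19883 siRNA) = 83.09 / 3778 = 0.021993
Fold change = 0.021993 / 0.0037412 = 5.8787
log2(5.8787) = 2.5555

2.555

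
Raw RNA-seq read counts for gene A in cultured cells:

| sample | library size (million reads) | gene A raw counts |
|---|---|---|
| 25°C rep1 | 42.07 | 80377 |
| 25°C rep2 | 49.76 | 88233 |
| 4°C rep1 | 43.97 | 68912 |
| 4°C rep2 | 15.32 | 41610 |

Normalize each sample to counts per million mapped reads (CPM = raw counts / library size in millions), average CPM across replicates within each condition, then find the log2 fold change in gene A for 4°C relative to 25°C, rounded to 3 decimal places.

0.218

CPM(25°C rep1) = 80377 / 42.07 = 1910.5538
CPM(25°C rep2) = 88233 / 49.76 = 1773.1712
CPM(4°C rep1) = 68912 / 43.97 = 1567.2504
CPM(4°C rep2) = 41610 / 15.32 = 2716.0574
mean CPM(25°C) = 1841.8625; mean CPM(4°C) = 2141.6539
Fold change = 2141.6539 / 1841.8625 = 1.16277
log2(1.16277) = 0.2176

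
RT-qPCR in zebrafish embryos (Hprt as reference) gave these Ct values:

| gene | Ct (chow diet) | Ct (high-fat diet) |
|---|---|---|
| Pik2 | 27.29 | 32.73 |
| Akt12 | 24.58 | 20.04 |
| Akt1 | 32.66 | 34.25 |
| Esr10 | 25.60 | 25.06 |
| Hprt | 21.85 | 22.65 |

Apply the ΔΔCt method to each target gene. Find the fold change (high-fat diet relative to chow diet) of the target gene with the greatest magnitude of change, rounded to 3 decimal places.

Pik2: ΔΔCt = (32.73−22.65) − (27.29−21.85) = 10.08 − 5.44 = 4.64; fold change = 2^-4.64 = 0.040
Akt12: ΔΔCt = (20.04−22.65) − (24.58−21.85) = -2.61 − 2.73 = -5.34; fold change = 2^5.34 = 40.504
Akt1: ΔΔCt = (34.25−22.65) − (32.66−21.85) = 11.60 − 10.81 = 0.79; fold change = 2^-0.79 = 0.578
Esr10: ΔΔCt = (25.06−22.65) − (25.60−21.85) = 2.41 − 3.75 = -1.34; fold change = 2^1.34 = 2.532
Akt12 has the largest |ΔΔCt| = 5.34.

40.504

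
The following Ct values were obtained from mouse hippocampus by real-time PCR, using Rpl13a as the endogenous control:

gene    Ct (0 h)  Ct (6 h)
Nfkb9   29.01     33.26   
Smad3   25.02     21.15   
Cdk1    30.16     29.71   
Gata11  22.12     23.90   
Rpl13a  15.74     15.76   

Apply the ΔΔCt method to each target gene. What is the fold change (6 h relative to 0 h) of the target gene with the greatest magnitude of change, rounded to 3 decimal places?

0.053

Nfkb9: ΔΔCt = (33.26−15.76) − (29.01−15.74) = 17.50 − 13.27 = 4.23; fold change = 2^-4.23 = 0.053
Smad3: ΔΔCt = (21.15−15.76) − (25.02−15.74) = 5.39 − 9.28 = -3.89; fold change = 2^3.89 = 14.825
Cdk1: ΔΔCt = (29.71−15.76) − (30.16−15.74) = 13.95 − 14.42 = -0.47; fold change = 2^0.47 = 1.385
Gata11: ΔΔCt = (23.90−15.76) − (22.12−15.74) = 8.14 − 6.38 = 1.76; fold change = 2^-1.76 = 0.295
Nfkb9 has the largest |ΔΔCt| = 4.23.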